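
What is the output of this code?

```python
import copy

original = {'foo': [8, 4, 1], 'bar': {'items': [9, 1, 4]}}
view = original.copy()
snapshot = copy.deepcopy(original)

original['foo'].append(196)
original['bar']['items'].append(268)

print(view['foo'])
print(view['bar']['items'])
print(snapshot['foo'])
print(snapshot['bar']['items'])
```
[8, 4, 1, 196]
[9, 1, 4, 268]
[8, 4, 1]
[9, 1, 4]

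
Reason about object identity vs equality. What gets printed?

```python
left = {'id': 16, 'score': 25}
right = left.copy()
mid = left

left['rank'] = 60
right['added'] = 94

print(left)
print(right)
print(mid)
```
{'id': 16, 'score': 25, 'rank': 60}
{'id': 16, 'score': 25, 'added': 94}
{'id': 16, 'score': 25, 'rank': 60}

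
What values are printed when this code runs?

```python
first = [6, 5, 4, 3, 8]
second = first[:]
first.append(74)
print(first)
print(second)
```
[6, 5, 4, 3, 8, 74]
[6, 5, 4, 3, 8]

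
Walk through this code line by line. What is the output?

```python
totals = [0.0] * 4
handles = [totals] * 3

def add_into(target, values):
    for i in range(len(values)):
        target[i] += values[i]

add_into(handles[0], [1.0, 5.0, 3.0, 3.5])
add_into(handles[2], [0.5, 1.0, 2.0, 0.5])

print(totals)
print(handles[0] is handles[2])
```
[1.5, 6.0, 5.0, 4.0]
True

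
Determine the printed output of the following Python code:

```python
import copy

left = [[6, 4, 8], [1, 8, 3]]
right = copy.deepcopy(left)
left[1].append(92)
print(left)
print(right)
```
[[6, 4, 8], [1, 8, 3, 92]]
[[6, 4, 8], [1, 8, 3]]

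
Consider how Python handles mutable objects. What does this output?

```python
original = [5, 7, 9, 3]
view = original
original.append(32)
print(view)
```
[5, 7, 9, 3, 32]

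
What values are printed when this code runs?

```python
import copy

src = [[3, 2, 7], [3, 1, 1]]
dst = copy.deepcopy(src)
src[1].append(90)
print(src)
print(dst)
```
[[3, 2, 7], [3, 1, 1, 90]]
[[3, 2, 7], [3, 1, 1]]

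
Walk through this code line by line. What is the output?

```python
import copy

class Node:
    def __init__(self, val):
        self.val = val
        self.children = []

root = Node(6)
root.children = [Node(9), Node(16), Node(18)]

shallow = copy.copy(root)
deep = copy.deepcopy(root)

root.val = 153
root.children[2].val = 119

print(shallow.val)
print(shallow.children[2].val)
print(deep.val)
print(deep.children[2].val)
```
6
119
6
18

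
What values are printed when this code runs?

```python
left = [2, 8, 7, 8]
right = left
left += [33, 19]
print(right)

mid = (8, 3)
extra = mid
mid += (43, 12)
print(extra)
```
[2, 8, 7, 8, 33, 19]
(8, 3)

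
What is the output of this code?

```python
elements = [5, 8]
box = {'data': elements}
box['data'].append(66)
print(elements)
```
[5, 8, 66]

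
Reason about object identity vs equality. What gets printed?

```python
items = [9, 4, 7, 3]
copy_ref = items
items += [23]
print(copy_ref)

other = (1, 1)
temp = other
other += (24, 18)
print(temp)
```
[9, 4, 7, 3, 23]
(1, 1)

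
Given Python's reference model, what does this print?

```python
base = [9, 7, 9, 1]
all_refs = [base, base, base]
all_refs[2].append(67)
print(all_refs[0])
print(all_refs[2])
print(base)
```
[9, 7, 9, 1, 67]
[9, 7, 9, 1, 67]
[9, 7, 9, 1, 67]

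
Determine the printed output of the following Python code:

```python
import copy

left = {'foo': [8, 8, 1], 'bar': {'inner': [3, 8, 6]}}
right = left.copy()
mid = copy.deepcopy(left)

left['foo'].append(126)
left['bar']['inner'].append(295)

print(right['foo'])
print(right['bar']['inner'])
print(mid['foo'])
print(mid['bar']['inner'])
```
[8, 8, 1, 126]
[3, 8, 6, 295]
[8, 8, 1]
[3, 8, 6]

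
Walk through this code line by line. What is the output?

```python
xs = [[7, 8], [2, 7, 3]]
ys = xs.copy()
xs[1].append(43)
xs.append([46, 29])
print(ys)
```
[[7, 8], [2, 7, 3, 43]]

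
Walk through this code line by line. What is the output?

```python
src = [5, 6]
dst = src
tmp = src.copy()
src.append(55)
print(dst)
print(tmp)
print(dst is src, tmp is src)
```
[5, 6, 55]
[5, 6]
True False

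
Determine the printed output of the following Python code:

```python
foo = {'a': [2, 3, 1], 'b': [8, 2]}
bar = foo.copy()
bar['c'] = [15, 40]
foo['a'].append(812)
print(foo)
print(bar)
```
{'a': [2, 3, 1, 812], 'b': [8, 2]}
{'a': [2, 3, 1, 812], 'b': [8, 2], 'c': [15, 40]}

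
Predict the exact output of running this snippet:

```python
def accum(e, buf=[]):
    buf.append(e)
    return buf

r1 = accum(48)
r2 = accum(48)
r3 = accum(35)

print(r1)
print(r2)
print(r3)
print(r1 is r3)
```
[48, 48, 35]
[48, 48, 35]
[48, 48, 35]
True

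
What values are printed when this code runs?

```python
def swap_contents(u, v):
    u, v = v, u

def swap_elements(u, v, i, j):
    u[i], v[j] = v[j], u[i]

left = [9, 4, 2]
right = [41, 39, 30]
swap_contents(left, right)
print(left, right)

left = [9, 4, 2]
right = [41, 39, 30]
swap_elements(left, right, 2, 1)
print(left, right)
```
[9, 4, 2] [41, 39, 30]
[9, 4, 39] [41, 2, 30]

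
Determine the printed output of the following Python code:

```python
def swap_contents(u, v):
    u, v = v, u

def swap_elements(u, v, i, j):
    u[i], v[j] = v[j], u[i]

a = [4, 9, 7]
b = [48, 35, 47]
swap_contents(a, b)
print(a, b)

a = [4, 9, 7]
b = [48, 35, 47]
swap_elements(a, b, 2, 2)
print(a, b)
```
[4, 9, 7] [48, 35, 47]
[4, 9, 47] [48, 35, 7]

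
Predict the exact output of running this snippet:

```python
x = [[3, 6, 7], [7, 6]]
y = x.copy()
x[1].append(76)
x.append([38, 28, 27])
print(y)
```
[[3, 6, 7], [7, 6, 76]]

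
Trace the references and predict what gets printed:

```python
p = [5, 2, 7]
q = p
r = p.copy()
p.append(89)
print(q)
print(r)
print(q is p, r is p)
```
[5, 2, 7, 89]
[5, 2, 7]
True False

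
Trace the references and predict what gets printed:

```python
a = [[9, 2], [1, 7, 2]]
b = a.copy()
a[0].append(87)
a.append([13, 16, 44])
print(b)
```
[[9, 2, 87], [1, 7, 2]]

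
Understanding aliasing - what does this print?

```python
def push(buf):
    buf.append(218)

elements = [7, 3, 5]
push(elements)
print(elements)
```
[7, 3, 5, 218]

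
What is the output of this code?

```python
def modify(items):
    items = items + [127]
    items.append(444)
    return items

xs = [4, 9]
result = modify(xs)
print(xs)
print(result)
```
[4, 9]
[4, 9, 127, 444]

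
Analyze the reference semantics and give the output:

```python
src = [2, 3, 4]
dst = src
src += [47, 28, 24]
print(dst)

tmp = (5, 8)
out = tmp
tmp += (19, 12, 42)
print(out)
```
[2, 3, 4, 47, 28, 24]
(5, 8)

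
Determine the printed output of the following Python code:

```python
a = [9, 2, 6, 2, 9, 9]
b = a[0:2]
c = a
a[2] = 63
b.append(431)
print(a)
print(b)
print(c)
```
[9, 2, 63, 2, 9, 9]
[9, 2, 431]
[9, 2, 63, 2, 9, 9]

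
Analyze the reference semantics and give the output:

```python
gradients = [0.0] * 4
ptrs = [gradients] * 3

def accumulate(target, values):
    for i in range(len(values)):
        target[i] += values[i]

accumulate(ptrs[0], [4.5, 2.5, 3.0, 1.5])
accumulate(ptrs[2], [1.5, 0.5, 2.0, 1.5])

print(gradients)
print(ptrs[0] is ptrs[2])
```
[6.0, 3.0, 5.0, 3.0]
True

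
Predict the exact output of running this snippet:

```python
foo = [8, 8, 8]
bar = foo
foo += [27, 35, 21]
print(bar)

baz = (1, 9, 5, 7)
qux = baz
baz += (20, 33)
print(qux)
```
[8, 8, 8, 27, 35, 21]
(1, 9, 5, 7)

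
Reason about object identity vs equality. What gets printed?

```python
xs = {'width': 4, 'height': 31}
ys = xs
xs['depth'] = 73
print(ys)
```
{'width': 4, 'height': 31, 'depth': 73}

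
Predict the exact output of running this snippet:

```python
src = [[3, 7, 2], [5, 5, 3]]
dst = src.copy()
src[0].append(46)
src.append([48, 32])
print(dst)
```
[[3, 7, 2, 46], [5, 5, 3]]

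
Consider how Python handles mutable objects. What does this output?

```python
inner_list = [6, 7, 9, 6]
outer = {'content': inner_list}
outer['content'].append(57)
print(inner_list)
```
[6, 7, 9, 6, 57]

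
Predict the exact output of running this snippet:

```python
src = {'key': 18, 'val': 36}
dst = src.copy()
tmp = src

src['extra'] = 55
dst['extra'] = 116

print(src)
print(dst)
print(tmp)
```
{'key': 18, 'val': 36, 'extra': 55}
{'key': 18, 'val': 36, 'extra': 116}
{'key': 18, 'val': 36, 'extra': 55}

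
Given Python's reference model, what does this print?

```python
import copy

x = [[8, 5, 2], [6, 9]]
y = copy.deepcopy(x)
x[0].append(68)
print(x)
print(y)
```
[[8, 5, 2, 68], [6, 9]]
[[8, 5, 2], [6, 9]]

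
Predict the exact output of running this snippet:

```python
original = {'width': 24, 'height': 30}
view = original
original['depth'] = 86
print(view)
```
{'width': 24, 'height': 30, 'depth': 86}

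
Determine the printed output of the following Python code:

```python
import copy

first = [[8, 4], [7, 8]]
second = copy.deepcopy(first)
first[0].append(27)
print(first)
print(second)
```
[[8, 4, 27], [7, 8]]
[[8, 4], [7, 8]]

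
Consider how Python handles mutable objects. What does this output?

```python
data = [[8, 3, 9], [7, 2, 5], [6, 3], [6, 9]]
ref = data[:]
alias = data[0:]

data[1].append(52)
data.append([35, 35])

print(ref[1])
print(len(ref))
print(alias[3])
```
[7, 2, 5, 52]
4
[6, 9]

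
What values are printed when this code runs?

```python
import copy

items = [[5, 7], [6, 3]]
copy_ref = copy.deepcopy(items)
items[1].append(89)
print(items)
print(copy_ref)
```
[[5, 7], [6, 3, 89]]
[[5, 7], [6, 3]]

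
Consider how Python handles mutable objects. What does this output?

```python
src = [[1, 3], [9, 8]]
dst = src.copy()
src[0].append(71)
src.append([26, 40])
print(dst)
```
[[1, 3, 71], [9, 8]]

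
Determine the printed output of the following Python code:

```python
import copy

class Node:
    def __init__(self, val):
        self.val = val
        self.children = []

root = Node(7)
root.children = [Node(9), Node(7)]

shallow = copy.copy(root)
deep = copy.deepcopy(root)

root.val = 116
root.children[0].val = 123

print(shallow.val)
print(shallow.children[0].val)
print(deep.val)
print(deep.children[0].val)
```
7
123
7
9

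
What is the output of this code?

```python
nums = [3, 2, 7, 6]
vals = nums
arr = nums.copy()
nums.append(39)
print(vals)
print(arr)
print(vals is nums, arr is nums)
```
[3, 2, 7, 6, 39]
[3, 2, 7, 6]
True False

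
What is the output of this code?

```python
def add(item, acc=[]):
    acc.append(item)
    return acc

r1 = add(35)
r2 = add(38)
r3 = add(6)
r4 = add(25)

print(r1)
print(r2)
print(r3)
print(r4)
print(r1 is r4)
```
[35, 38, 6, 25]
[35, 38, 6, 25]
[35, 38, 6, 25]
[35, 38, 6, 25]
True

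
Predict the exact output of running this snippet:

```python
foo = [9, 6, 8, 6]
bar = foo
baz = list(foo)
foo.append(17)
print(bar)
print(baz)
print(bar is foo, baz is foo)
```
[9, 6, 8, 6, 17]
[9, 6, 8, 6]
True False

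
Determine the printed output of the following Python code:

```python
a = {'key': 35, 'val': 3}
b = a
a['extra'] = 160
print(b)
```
{'key': 35, 'val': 3, 'extra': 160}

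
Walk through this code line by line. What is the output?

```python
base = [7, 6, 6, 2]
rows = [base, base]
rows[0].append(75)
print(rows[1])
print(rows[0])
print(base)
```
[7, 6, 6, 2, 75]
[7, 6, 6, 2, 75]
[7, 6, 6, 2, 75]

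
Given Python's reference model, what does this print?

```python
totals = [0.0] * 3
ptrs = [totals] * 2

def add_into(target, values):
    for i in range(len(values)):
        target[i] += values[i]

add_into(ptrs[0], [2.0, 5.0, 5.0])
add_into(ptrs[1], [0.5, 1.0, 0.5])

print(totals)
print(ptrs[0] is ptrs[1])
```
[2.5, 6.0, 5.5]
True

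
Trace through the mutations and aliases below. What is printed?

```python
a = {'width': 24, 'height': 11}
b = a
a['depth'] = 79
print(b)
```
{'width': 24, 'height': 11, 'depth': 79}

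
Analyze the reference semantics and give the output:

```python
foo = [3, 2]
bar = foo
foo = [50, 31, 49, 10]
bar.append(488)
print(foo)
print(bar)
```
[50, 31, 49, 10]
[3, 2, 488]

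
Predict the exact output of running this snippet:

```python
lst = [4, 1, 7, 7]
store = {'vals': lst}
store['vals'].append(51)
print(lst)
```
[4, 1, 7, 7, 51]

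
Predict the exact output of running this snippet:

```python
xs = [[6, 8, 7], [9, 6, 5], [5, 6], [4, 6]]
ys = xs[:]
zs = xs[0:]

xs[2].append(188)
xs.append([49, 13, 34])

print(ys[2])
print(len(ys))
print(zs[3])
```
[5, 6, 188]
4
[4, 6]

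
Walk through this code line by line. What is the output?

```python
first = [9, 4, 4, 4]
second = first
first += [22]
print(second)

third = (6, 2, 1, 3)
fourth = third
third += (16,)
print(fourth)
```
[9, 4, 4, 4, 22]
(6, 2, 1, 3)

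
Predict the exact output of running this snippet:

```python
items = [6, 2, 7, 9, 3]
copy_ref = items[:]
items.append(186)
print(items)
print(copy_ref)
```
[6, 2, 7, 9, 3, 186]
[6, 2, 7, 9, 3]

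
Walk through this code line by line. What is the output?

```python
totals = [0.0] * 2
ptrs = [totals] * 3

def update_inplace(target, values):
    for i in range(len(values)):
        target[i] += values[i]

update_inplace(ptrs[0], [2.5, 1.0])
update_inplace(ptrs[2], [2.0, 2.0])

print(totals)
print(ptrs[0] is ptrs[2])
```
[4.5, 3.0]
True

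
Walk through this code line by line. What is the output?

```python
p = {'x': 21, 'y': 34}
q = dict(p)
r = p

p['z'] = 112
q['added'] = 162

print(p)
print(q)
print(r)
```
{'x': 21, 'y': 34, 'z': 112}
{'x': 21, 'y': 34, 'added': 162}
{'x': 21, 'y': 34, 'z': 112}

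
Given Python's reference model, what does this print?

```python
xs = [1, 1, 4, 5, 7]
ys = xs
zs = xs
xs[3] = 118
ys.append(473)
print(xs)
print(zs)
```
[1, 1, 4, 118, 7, 473]
[1, 1, 4, 118, 7, 473]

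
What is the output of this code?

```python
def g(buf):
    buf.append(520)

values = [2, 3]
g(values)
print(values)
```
[2, 3, 520]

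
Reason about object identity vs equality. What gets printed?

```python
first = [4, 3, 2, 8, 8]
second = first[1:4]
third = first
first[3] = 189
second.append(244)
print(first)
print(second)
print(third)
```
[4, 3, 2, 189, 8]
[3, 2, 8, 244]
[4, 3, 2, 189, 8]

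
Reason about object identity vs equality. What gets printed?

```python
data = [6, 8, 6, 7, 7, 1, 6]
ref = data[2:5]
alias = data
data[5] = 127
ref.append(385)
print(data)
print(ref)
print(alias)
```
[6, 8, 6, 7, 7, 127, 6]
[6, 7, 7, 385]
[6, 8, 6, 7, 7, 127, 6]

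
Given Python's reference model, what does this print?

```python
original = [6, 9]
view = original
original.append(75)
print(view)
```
[6, 9, 75]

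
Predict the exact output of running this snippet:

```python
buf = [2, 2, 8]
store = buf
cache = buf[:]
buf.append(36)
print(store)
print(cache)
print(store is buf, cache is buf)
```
[2, 2, 8, 36]
[2, 2, 8]
True False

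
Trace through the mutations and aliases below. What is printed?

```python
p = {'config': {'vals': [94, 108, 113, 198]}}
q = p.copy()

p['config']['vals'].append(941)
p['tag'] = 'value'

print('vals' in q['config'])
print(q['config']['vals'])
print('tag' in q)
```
True
[94, 108, 113, 198, 941]
False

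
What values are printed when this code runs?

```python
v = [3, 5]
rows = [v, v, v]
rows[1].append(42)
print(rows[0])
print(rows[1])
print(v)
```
[3, 5, 42]
[3, 5, 42]
[3, 5, 42]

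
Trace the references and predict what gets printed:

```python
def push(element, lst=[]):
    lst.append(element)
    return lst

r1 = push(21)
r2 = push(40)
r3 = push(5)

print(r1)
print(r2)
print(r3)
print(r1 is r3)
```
[21, 40, 5]
[21, 40, 5]
[21, 40, 5]
True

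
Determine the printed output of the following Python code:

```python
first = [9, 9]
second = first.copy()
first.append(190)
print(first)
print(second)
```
[9, 9, 190]
[9, 9]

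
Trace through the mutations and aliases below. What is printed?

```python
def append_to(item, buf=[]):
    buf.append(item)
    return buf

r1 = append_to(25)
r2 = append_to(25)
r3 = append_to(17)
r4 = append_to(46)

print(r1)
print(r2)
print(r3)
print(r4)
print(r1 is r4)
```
[25, 25, 17, 46]
[25, 25, 17, 46]
[25, 25, 17, 46]
[25, 25, 17, 46]
True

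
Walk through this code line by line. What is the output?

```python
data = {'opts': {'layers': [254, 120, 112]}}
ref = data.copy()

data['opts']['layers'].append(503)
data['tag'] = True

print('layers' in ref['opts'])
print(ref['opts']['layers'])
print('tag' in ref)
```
True
[254, 120, 112, 503]
False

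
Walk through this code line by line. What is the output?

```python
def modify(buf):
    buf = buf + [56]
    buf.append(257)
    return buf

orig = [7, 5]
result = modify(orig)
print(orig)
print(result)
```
[7, 5]
[7, 5, 56, 257]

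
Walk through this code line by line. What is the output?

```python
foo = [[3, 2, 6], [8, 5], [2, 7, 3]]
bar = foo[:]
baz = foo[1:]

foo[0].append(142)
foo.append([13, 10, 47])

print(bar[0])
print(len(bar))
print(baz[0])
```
[3, 2, 6, 142]
3
[8, 5]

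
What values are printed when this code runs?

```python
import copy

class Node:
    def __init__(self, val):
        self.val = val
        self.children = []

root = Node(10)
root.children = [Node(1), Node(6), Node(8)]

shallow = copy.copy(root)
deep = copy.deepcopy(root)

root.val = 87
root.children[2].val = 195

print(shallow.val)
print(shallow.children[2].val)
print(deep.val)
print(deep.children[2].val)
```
10
195
10
8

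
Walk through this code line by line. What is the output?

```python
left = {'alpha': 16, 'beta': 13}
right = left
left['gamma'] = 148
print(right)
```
{'alpha': 16, 'beta': 13, 'gamma': 148}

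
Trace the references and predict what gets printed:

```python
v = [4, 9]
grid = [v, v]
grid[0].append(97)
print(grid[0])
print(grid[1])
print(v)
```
[4, 9, 97]
[4, 9, 97]
[4, 9, 97]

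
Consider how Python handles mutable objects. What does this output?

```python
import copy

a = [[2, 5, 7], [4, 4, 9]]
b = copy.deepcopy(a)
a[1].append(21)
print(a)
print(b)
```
[[2, 5, 7], [4, 4, 9, 21]]
[[2, 5, 7], [4, 4, 9]]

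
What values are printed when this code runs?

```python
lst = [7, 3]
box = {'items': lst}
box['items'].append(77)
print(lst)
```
[7, 3, 77]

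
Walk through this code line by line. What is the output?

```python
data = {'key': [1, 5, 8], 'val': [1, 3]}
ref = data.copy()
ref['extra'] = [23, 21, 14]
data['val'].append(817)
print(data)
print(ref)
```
{'key': [1, 5, 8], 'val': [1, 3, 817]}
{'key': [1, 5, 8], 'val': [1, 3, 817], 'extra': [23, 21, 14]}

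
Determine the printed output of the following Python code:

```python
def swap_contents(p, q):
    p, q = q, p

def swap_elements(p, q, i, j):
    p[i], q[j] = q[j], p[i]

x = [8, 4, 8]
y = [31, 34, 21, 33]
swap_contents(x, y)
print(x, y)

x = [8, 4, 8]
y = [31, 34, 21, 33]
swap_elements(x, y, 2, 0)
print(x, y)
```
[8, 4, 8] [31, 34, 21, 33]
[8, 4, 31] [8, 34, 21, 33]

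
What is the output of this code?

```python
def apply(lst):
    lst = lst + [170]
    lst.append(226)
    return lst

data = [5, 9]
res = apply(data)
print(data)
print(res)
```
[5, 9]
[5, 9, 170, 226]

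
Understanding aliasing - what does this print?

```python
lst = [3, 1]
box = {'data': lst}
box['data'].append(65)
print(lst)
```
[3, 1, 65]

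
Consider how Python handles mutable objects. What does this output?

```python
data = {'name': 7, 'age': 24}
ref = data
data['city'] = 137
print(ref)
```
{'name': 7, 'age': 24, 'city': 137}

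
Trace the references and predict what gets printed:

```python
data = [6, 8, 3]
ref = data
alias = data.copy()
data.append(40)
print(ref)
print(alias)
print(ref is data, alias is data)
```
[6, 8, 3, 40]
[6, 8, 3]
True False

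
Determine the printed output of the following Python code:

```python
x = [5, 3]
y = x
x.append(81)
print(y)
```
[5, 3, 81]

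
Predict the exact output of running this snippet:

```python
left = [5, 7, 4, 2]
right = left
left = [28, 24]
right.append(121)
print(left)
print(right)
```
[28, 24]
[5, 7, 4, 2, 121]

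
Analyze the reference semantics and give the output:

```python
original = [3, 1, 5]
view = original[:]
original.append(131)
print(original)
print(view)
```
[3, 1, 5, 131]
[3, 1, 5]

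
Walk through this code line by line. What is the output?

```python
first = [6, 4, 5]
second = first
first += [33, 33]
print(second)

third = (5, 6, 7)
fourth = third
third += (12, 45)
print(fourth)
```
[6, 4, 5, 33, 33]
(5, 6, 7)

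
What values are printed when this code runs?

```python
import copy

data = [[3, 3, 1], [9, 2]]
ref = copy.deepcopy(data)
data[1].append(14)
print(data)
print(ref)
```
[[3, 3, 1], [9, 2, 14]]
[[3, 3, 1], [9, 2]]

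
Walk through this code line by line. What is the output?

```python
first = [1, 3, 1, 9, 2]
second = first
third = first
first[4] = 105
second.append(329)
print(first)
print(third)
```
[1, 3, 1, 9, 105, 329]
[1, 3, 1, 9, 105, 329]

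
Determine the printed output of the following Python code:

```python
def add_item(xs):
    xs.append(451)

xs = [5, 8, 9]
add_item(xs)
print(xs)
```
[5, 8, 9, 451]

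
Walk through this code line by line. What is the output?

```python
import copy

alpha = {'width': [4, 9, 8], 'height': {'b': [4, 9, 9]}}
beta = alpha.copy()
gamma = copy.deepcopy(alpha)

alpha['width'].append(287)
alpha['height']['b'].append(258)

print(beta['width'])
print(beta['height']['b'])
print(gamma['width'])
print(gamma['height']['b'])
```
[4, 9, 8, 287]
[4, 9, 9, 258]
[4, 9, 8]
[4, 9, 9]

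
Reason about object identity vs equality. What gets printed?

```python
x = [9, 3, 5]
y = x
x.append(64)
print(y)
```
[9, 3, 5, 64]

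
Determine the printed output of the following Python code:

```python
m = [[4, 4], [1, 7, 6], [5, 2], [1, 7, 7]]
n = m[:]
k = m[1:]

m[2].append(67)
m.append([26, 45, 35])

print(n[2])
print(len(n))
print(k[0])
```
[5, 2, 67]
4
[1, 7, 6]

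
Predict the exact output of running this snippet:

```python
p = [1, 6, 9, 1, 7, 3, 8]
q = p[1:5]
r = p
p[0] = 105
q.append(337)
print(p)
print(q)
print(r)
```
[105, 6, 9, 1, 7, 3, 8]
[6, 9, 1, 7, 337]
[105, 6, 9, 1, 7, 3, 8]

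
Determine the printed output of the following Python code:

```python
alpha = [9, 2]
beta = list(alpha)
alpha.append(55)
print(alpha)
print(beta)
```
[9, 2, 55]
[9, 2]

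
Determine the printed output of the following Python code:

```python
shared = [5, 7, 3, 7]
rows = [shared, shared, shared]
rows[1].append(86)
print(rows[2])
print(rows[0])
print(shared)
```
[5, 7, 3, 7, 86]
[5, 7, 3, 7, 86]
[5, 7, 3, 7, 86]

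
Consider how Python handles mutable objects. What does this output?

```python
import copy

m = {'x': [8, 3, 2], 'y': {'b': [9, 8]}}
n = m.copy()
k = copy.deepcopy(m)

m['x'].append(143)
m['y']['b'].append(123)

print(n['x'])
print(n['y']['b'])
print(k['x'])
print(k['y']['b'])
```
[8, 3, 2, 143]
[9, 8, 123]
[8, 3, 2]
[9, 8]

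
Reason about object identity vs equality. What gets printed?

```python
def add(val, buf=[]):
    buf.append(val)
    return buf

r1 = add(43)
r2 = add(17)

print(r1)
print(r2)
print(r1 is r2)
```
[43, 17]
[43, 17]
True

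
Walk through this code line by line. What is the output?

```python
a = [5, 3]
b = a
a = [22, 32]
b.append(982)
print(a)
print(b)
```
[22, 32]
[5, 3, 982]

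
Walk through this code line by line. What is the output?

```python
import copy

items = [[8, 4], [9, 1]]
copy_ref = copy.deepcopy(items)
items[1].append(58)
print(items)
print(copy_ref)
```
[[8, 4], [9, 1, 58]]
[[8, 4], [9, 1]]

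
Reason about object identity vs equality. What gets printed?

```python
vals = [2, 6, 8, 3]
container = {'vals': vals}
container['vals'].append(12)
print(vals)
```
[2, 6, 8, 3, 12]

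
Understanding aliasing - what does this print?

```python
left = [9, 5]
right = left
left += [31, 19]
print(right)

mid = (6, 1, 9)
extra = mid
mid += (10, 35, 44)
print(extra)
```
[9, 5, 31, 19]
(6, 1, 9)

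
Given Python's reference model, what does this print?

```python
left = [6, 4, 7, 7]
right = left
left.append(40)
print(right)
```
[6, 4, 7, 7, 40]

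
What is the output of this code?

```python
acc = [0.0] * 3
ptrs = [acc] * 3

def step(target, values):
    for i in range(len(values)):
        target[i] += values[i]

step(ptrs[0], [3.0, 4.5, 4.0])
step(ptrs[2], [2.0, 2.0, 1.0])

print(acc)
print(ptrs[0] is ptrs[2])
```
[5.0, 6.5, 5.0]
True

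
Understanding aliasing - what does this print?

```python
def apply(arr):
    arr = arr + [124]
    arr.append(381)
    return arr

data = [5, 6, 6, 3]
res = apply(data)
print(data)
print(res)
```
[5, 6, 6, 3]
[5, 6, 6, 3, 124, 381]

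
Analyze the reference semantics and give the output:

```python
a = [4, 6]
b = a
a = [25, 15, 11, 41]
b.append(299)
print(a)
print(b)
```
[25, 15, 11, 41]
[4, 6, 299]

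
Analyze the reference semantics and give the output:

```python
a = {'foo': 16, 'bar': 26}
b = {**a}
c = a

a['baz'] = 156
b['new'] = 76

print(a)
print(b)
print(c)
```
{'foo': 16, 'bar': 26, 'baz': 156}
{'foo': 16, 'bar': 26, 'new': 76}
{'foo': 16, 'bar': 26, 'baz': 156}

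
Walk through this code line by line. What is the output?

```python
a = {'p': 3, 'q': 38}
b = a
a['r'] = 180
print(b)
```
{'p': 3, 'q': 38, 'r': 180}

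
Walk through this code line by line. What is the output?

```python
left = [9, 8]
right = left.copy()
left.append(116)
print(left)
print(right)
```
[9, 8, 116]
[9, 8]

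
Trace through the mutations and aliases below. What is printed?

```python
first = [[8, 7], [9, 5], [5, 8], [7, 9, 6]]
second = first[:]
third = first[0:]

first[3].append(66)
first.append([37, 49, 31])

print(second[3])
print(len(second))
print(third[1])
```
[7, 9, 6, 66]
4
[9, 5]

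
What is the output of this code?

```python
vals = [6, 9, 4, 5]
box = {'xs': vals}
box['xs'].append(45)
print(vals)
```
[6, 9, 4, 5, 45]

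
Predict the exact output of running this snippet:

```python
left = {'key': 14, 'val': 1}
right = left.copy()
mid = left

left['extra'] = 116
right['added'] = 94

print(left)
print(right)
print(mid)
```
{'key': 14, 'val': 1, 'extra': 116}
{'key': 14, 'val': 1, 'added': 94}
{'key': 14, 'val': 1, 'extra': 116}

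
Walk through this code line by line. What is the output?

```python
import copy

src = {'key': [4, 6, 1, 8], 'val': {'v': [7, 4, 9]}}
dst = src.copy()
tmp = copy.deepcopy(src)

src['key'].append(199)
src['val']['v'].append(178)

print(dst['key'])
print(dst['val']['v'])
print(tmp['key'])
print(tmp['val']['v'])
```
[4, 6, 1, 8, 199]
[7, 4, 9, 178]
[4, 6, 1, 8]
[7, 4, 9]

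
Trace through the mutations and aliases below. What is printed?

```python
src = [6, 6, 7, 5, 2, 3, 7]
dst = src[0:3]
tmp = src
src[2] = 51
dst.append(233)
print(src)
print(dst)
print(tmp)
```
[6, 6, 51, 5, 2, 3, 7]
[6, 6, 7, 233]
[6, 6, 51, 5, 2, 3, 7]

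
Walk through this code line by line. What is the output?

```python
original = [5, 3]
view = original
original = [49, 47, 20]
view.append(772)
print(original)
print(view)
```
[49, 47, 20]
[5, 3, 772]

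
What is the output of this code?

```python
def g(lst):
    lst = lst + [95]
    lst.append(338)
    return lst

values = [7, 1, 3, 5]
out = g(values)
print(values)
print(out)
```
[7, 1, 3, 5]
[7, 1, 3, 5, 95, 338]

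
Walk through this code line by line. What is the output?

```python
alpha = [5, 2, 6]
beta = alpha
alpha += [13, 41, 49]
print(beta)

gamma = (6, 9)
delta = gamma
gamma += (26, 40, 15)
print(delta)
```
[5, 2, 6, 13, 41, 49]
(6, 9)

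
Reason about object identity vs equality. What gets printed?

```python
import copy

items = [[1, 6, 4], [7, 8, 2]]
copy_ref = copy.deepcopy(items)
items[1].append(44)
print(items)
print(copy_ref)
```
[[1, 6, 4], [7, 8, 2, 44]]
[[1, 6, 4], [7, 8, 2]]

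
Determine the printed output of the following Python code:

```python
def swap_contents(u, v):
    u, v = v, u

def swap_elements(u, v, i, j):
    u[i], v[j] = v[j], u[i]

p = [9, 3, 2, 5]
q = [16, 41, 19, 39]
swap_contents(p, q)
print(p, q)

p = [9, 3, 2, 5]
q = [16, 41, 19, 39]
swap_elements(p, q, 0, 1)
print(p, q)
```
[9, 3, 2, 5] [16, 41, 19, 39]
[41, 3, 2, 5] [16, 9, 19, 39]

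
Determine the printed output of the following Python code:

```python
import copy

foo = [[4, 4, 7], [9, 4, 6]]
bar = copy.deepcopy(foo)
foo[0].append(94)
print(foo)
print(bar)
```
[[4, 4, 7, 94], [9, 4, 6]]
[[4, 4, 7], [9, 4, 6]]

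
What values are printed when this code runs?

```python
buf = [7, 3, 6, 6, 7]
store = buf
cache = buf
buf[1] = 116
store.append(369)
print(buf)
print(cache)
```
[7, 116, 6, 6, 7, 369]
[7, 116, 6, 6, 7, 369]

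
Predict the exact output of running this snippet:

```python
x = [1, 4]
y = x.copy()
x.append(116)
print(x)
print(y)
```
[1, 4, 116]
[1, 4]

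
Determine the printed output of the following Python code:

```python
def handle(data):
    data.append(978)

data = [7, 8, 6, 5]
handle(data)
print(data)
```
[7, 8, 6, 5, 978]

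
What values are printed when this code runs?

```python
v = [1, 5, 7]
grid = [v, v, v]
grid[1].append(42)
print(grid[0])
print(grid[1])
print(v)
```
[1, 5, 7, 42]
[1, 5, 7, 42]
[1, 5, 7, 42]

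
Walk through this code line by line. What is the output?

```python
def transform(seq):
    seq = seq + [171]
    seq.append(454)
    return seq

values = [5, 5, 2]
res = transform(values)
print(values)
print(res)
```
[5, 5, 2]
[5, 5, 2, 171, 454]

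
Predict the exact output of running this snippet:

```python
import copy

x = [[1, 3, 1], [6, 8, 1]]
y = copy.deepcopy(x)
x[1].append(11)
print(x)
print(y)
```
[[1, 3, 1], [6, 8, 1, 11]]
[[1, 3, 1], [6, 8, 1]]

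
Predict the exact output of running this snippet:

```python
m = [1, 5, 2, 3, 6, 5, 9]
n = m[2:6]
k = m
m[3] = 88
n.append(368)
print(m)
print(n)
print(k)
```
[1, 5, 2, 88, 6, 5, 9]
[2, 3, 6, 5, 368]
[1, 5, 2, 88, 6, 5, 9]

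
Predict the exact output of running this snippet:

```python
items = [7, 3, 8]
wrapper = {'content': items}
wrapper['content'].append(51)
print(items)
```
[7, 3, 8, 51]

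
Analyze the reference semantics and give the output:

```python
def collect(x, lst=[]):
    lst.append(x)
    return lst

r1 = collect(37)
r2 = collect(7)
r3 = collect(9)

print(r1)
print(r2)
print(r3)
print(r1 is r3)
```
[37, 7, 9]
[37, 7, 9]
[37, 7, 9]
True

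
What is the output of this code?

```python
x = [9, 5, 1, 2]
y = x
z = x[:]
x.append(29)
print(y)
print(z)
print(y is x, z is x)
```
[9, 5, 1, 2, 29]
[9, 5, 1, 2]
True False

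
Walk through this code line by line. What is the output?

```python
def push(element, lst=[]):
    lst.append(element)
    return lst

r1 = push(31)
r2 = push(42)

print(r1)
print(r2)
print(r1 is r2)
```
[31, 42]
[31, 42]
True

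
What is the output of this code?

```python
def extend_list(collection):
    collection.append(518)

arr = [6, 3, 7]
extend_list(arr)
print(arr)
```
[6, 3, 7, 518]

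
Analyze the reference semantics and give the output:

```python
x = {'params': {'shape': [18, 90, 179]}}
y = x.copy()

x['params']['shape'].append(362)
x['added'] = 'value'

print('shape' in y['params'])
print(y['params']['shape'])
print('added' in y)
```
True
[18, 90, 179, 362]
False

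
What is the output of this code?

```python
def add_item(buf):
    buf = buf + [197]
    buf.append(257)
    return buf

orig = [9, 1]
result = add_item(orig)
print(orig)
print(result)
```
[9, 1]
[9, 1, 197, 257]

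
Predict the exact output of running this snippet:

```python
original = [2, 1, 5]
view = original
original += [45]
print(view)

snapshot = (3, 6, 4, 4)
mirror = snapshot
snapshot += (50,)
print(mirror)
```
[2, 1, 5, 45]
(3, 6, 4, 4)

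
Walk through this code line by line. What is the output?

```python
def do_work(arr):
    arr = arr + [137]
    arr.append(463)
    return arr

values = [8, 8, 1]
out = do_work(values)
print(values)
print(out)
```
[8, 8, 1]
[8, 8, 1, 137, 463]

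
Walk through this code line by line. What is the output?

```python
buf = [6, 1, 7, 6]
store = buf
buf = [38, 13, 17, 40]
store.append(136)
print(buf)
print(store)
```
[38, 13, 17, 40]
[6, 1, 7, 6, 136]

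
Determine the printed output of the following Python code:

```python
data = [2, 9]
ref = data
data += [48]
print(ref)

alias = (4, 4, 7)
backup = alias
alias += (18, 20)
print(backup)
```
[2, 9, 48]
(4, 4, 7)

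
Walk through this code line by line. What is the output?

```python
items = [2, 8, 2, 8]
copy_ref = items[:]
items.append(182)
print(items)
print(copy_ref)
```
[2, 8, 2, 8, 182]
[2, 8, 2, 8]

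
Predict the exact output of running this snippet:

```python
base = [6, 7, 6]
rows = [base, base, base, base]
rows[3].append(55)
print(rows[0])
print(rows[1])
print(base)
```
[6, 7, 6, 55]
[6, 7, 6, 55]
[6, 7, 6, 55]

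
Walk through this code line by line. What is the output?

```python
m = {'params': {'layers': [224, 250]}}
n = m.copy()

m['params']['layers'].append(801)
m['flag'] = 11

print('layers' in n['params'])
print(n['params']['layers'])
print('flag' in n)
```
True
[224, 250, 801]
False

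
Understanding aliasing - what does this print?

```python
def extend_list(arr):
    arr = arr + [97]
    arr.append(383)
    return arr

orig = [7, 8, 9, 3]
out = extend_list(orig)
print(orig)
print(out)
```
[7, 8, 9, 3]
[7, 8, 9, 3, 97, 383]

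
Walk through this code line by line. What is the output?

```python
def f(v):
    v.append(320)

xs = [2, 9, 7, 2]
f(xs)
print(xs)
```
[2, 9, 7, 2, 320]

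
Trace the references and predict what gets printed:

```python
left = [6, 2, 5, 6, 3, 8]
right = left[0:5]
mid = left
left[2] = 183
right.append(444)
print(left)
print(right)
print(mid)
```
[6, 2, 183, 6, 3, 8]
[6, 2, 5, 6, 3, 444]
[6, 2, 183, 6, 3, 8]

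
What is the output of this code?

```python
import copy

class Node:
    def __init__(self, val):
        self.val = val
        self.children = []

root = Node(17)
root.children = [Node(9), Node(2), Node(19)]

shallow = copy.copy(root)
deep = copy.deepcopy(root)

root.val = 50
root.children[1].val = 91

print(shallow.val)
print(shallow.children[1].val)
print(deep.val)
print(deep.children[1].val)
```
17
91
17
2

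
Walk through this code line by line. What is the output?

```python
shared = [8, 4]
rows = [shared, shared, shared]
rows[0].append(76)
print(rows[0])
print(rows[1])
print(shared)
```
[8, 4, 76]
[8, 4, 76]
[8, 4, 76]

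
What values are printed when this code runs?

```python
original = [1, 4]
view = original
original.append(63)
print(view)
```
[1, 4, 63]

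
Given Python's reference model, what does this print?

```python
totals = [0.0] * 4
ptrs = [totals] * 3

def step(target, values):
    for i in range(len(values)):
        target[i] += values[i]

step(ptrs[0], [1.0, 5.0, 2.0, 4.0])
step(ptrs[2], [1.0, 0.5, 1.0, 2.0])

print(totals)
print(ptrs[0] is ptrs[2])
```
[2.0, 5.5, 3.0, 6.0]
True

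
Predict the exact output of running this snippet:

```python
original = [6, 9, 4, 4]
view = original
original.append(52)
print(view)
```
[6, 9, 4, 4, 52]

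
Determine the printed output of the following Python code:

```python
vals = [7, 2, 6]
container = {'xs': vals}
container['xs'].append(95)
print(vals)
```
[7, 2, 6, 95]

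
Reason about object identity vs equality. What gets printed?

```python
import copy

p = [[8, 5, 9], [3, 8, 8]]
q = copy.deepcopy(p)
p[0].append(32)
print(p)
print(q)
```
[[8, 5, 9, 32], [3, 8, 8]]
[[8, 5, 9], [3, 8, 8]]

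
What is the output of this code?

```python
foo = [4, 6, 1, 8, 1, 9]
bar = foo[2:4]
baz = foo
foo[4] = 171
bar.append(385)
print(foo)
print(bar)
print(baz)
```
[4, 6, 1, 8, 171, 9]
[1, 8, 385]
[4, 6, 1, 8, 171, 9]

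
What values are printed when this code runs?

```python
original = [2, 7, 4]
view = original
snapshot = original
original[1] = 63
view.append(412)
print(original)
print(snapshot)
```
[2, 63, 4, 412]
[2, 63, 4, 412]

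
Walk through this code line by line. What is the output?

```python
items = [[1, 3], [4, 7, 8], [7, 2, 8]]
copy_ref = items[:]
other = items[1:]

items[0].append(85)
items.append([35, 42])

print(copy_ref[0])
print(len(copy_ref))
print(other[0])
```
[1, 3, 85]
3
[4, 7, 8]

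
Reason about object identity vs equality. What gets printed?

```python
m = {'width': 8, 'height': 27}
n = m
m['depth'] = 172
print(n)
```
{'width': 8, 'height': 27, 'depth': 172}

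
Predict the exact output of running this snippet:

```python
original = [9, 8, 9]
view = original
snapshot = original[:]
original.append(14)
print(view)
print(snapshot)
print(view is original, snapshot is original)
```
[9, 8, 9, 14]
[9, 8, 9]
True False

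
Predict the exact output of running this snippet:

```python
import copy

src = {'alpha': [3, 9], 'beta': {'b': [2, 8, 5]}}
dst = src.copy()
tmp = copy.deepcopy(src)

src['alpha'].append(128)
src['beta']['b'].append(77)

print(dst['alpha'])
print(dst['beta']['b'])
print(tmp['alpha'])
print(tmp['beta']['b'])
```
[3, 9, 128]
[2, 8, 5, 77]
[3, 9]
[2, 8, 5]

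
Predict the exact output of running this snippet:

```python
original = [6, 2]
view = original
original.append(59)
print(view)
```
[6, 2, 59]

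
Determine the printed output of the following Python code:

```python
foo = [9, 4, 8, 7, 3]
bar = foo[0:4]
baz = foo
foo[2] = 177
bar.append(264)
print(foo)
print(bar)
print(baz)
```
[9, 4, 177, 7, 3]
[9, 4, 8, 7, 264]
[9, 4, 177, 7, 3]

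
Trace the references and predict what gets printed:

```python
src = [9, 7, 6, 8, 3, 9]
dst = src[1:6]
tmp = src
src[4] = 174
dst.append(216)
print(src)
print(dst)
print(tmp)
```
[9, 7, 6, 8, 174, 9]
[7, 6, 8, 3, 9, 216]
[9, 7, 6, 8, 174, 9]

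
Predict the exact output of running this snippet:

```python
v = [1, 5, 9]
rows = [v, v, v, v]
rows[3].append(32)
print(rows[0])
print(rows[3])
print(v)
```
[1, 5, 9, 32]
[1, 5, 9, 32]
[1, 5, 9, 32]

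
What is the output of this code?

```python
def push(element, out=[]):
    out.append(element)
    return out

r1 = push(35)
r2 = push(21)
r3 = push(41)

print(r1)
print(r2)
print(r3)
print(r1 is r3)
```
[35, 21, 41]
[35, 21, 41]
[35, 21, 41]
True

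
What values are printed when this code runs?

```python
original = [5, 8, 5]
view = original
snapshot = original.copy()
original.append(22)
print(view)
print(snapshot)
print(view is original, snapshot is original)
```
[5, 8, 5, 22]
[5, 8, 5]
True False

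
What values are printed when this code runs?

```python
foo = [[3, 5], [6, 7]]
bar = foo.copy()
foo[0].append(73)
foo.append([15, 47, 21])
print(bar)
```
[[3, 5, 73], [6, 7]]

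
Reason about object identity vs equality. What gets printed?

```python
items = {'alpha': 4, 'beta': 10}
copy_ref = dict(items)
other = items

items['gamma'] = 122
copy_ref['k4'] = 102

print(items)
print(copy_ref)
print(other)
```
{'alpha': 4, 'beta': 10, 'gamma': 122}
{'alpha': 4, 'beta': 10, 'k4': 102}
{'alpha': 4, 'beta': 10, 'gamma': 122}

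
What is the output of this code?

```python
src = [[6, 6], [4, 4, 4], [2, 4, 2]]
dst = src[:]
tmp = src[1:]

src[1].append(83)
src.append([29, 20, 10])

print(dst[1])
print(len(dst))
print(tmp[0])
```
[4, 4, 4, 83]
3
[4, 4, 4, 83]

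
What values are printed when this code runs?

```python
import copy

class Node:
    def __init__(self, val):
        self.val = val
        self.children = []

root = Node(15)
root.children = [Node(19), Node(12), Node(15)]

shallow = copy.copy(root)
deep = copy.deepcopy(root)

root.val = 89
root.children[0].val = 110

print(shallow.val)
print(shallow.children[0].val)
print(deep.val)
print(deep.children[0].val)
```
15
110
15
19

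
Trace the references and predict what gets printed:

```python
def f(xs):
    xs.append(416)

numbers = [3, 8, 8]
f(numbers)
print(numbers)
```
[3, 8, 8, 416]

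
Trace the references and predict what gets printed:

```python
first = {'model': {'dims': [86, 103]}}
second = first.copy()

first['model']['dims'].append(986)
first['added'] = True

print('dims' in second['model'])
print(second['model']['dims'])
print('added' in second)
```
True
[86, 103, 986]
False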